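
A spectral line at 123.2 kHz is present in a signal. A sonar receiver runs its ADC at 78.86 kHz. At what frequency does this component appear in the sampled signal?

123.2 kHz mod fs = 44.34 kHz.
44.34 kHz > fs/2 = 39.43 kHz, folds to fs − 44.34 kHz = 34.52 kHz.

34.52 kHz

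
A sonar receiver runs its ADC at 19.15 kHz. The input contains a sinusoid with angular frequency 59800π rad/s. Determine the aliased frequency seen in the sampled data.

ω = 59800π rad/s → f = ω/(2π) = 29900 Hz = 29.9 kHz.
29.9 kHz mod fs = 10.75 kHz.
10.75 kHz > fs/2 = 9.575 kHz, folds to fs − 10.75 kHz = 8.4 kHz.

8.4 kHz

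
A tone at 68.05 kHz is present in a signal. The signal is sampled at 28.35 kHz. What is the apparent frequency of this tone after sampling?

11.35 kHz

68.05 kHz mod fs = 11.35 kHz.
11.35 kHz ≤ fs/2 = 14.175 kHz, appears at 11.35 kHz.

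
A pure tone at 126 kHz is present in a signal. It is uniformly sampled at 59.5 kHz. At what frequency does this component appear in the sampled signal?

7 kHz

126 kHz mod fs = 7 kHz.
7 kHz ≤ fs/2 = 29.75 kHz, appears at 7 kHz.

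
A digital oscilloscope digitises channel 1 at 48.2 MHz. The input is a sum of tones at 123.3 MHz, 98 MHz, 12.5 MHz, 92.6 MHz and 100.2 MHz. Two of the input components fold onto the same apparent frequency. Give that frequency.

fs/2 = 24.1 MHz.
123.3 MHz mod fs = 26.9 MHz.
26.9 MHz > fs/2 = 24.1 MHz, folds to fs − 26.9 MHz = 21.3 MHz.
98 MHz mod fs = 1.6 MHz.
1.6 MHz ≤ fs/2 = 24.1 MHz, appears at 1.6 MHz.
12.5 MHz ≤ fs/2 = 24.1 MHz, passes unchanged.
92.6 MHz mod fs = 44.4 MHz.
44.4 MHz > fs/2 = 24.1 MHz, folds to fs − 44.4 MHz = 3.8 MHz.
100.2 MHz mod fs = 3.8 MHz.
3.8 MHz ≤ fs/2 = 24.1 MHz, appears at 3.8 MHz.
92.6 MHz and 100.2 MHz both map to 3.8 MHz.

3.8 MHz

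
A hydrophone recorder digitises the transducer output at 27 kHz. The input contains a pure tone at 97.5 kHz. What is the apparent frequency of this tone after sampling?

97.5 kHz mod fs = 16.5 kHz.
16.5 kHz > fs/2 = 13.5 kHz, folds to fs − 16.5 kHz = 10.5 kHz.

10.5 kHz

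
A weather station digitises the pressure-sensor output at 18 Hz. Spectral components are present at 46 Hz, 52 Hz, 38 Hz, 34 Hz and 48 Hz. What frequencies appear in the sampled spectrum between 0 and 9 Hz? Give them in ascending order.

2 Hz, 6 Hz, 8 Hz

fs/2 = 9 Hz.
46 Hz mod fs = 10 Hz.
10 Hz > fs/2 = 9 Hz, folds to fs − 10 Hz = 8 Hz.
52 Hz mod fs = 16 Hz.
16 Hz > fs/2 = 9 Hz, folds to fs − 16 Hz = 2 Hz.
38 Hz mod fs = 2 Hz.
2 Hz ≤ fs/2 = 9 Hz, appears at 2 Hz.
34 Hz mod fs = 16 Hz.
16 Hz > fs/2 = 9 Hz, folds to fs − 16 Hz = 2 Hz.
48 Hz mod fs = 12 Hz.
12 Hz > fs/2 = 9 Hz, folds to fs − 12 Hz = 6 Hz.
Distinct values: {2 Hz, 6 Hz, 8 Hz}.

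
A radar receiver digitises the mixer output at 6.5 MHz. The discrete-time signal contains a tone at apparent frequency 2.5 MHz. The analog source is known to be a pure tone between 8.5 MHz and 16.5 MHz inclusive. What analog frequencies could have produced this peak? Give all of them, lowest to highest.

Frequencies that alias to 2.5 MHz are k·fs ± 2.5 MHz for integer k ≥ 0.
k=0: 2.5 MHz.
k=1: 4 MHz, 9 MHz.
k=2: 10.5 MHz, 15.5 MHz.
k=3: 17 MHz, 22 MHz.
Within [8.5 MHz, 16.5 MHz]: 9 MHz, 10.5 MHz, 15.5 MHz.

9 MHz, 10.5 MHz, 15.5 MHz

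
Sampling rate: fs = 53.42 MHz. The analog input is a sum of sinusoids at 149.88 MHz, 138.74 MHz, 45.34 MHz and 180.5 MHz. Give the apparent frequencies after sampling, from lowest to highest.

fs/2 = 26.71 MHz.
149.88 MHz mod fs = 43.04 MHz.
43.04 MHz > fs/2 = 26.71 MHz, folds to fs − 43.04 MHz = 10.38 MHz.
138.74 MHz mod fs = 31.9 MHz.
31.9 MHz > fs/2 = 26.71 MHz, folds to fs − 31.9 MHz = 21.52 MHz.
45.34 MHz > fs/2 = 26.71 MHz, folds to fs − 45.34 MHz = 8.08 MHz.
180.5 MHz mod fs = 20.24 MHz.
20.24 MHz ≤ fs/2 = 26.71 MHz, appears at 20.24 MHz.
Distinct values: {8.08 MHz, 10.38 MHz, 20.24 MHz, 21.52 MHz}.

8.08 MHz, 10.38 MHz, 20.24 MHz, 21.52 MHz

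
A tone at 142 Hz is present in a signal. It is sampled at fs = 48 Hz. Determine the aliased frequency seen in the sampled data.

2 Hz

142 Hz mod fs = 46 Hz.
46 Hz > fs/2 = 24 Hz, folds to fs − 46 Hz = 2 Hz.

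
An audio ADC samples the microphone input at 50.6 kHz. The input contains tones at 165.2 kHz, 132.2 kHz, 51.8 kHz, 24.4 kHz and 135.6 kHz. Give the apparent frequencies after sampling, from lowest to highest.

fs/2 = 25.3 kHz.
165.2 kHz mod fs = 13.4 kHz.
13.4 kHz ≤ fs/2 = 25.3 kHz, appears at 13.4 kHz.
132.2 kHz mod fs = 31 kHz.
31 kHz > fs/2 = 25.3 kHz, folds to fs − 31 kHz = 19.6 kHz.
51.8 kHz mod fs = 1.2 kHz.
1.2 kHz ≤ fs/2 = 25.3 kHz, appears at 1.2 kHz.
24.4 kHz ≤ fs/2 = 25.3 kHz, passes unchanged.
135.6 kHz mod fs = 34.4 kHz.
34.4 kHz > fs/2 = 25.3 kHz, folds to fs − 34.4 kHz = 16.2 kHz.
Distinct values: {1.2 kHz, 13.4 kHz, 16.2 kHz, 19.6 kHz, 24.4 kHz}.

1.2 kHz, 13.4 kHz, 16.2 kHz, 19.6 kHz, 24.4 kHz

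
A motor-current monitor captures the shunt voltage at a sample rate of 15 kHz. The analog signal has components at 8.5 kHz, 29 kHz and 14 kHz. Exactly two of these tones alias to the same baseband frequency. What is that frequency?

fs/2 = 7.5 kHz.
8.5 kHz > fs/2 = 7.5 kHz, folds to fs − 8.5 kHz = 6.5 kHz.
29 kHz mod fs = 14 kHz.
14 kHz > fs/2 = 7.5 kHz, folds to fs − 14 kHz = 1 kHz.
14 kHz > fs/2 = 7.5 kHz, folds to fs − 14 kHz = 1 kHz.
14 kHz and 29 kHz both map to 1 kHz.

1 kHz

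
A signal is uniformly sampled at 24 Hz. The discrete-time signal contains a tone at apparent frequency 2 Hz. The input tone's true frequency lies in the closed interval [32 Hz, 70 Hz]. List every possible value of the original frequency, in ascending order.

46 Hz, 50 Hz, 70 Hz

Frequencies that alias to 2 Hz are k·fs ± 2 Hz for integer k ≥ 0.
k=0: 2 Hz.
k=1: 22 Hz, 26 Hz.
k=2: 46 Hz, 50 Hz.
k=3: 70 Hz, 74 Hz.
k=4: 94 Hz, 98 Hz.
Within [32 Hz, 70 Hz]: 46 Hz, 50 Hz, 70 Hz.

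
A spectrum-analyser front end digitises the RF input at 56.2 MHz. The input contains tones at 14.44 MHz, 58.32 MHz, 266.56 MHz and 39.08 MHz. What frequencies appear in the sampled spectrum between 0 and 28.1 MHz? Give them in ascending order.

2.12 MHz, 14.44 MHz, 17.12 MHz

fs/2 = 28.1 MHz.
14.44 MHz ≤ fs/2 = 28.1 MHz, passes unchanged.
58.32 MHz mod fs = 2.12 MHz.
2.12 MHz ≤ fs/2 = 28.1 MHz, appears at 2.12 MHz.
266.56 MHz mod fs = 41.76 MHz.
41.76 MHz > fs/2 = 28.1 MHz, folds to fs − 41.76 MHz = 14.44 MHz.
39.08 MHz > fs/2 = 28.1 MHz, folds to fs − 39.08 MHz = 17.12 MHz.
Distinct values: {2.12 MHz, 14.44 MHz, 17.12 MHz}.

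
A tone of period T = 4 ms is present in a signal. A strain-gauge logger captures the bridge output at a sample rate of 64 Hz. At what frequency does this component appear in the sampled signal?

6 Hz

T = 4 ms → f = 1/T = 250 Hz.
250 Hz mod fs = 58 Hz.
58 Hz > fs/2 = 32 Hz, folds to fs − 58 Hz = 6 Hz.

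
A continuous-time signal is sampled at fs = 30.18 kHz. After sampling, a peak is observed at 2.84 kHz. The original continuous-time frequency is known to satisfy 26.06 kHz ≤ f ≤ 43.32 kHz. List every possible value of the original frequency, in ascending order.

Frequencies that alias to 2.84 kHz are k·fs ± 2.84 kHz for integer k ≥ 0.
k=0: 2.84 kHz.
k=1: 27.34 kHz, 33.02 kHz.
k=2: 57.52 kHz, 63.2 kHz.
Within [26.06 kHz, 43.32 kHz]: 27.34 kHz, 33.02 kHz.

27.34 kHz, 33.02 kHz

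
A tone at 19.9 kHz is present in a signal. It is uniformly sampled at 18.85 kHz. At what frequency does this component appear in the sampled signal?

1.05 kHz

19.9 kHz mod fs = 1.05 kHz.
1.05 kHz ≤ fs/2 = 9.425 kHz, appears at 1.05 kHz.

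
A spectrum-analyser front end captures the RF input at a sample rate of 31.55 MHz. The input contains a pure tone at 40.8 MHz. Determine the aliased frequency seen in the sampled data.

9.25 MHz

40.8 MHz mod fs = 9.25 MHz.
9.25 MHz ≤ fs/2 = 15.775 MHz, appears at 9.25 MHz.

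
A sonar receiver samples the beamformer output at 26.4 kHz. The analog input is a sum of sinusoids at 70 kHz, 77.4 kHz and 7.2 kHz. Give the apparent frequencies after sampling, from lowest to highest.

1.8 kHz, 7.2 kHz, 9.2 kHz

fs/2 = 13.2 kHz.
70 kHz mod fs = 17.2 kHz.
17.2 kHz > fs/2 = 13.2 kHz, folds to fs − 17.2 kHz = 9.2 kHz.
77.4 kHz mod fs = 24.6 kHz.
24.6 kHz > fs/2 = 13.2 kHz, folds to fs − 24.6 kHz = 1.8 kHz.
7.2 kHz ≤ fs/2 = 13.2 kHz, passes unchanged.
Distinct values: {1.8 kHz, 7.2 kHz, 9.2 kHz}.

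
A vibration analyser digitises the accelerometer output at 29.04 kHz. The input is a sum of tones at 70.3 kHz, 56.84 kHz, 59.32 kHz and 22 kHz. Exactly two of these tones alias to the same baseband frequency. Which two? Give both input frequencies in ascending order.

56.84 kHz, 59.32 kHz

fs/2 = 14.52 kHz.
70.3 kHz mod fs = 12.22 kHz.
12.22 kHz ≤ fs/2 = 14.52 kHz, appears at 12.22 kHz.
56.84 kHz mod fs = 27.8 kHz.
27.8 kHz > fs/2 = 14.52 kHz, folds to fs − 27.8 kHz = 1.24 kHz.
59.32 kHz mod fs = 1.24 kHz.
1.24 kHz ≤ fs/2 = 14.52 kHz, appears at 1.24 kHz.
22 kHz > fs/2 = 14.52 kHz, folds to fs − 22 kHz = 7.04 kHz.
56.84 kHz and 59.32 kHz both map to 1.24 kHz.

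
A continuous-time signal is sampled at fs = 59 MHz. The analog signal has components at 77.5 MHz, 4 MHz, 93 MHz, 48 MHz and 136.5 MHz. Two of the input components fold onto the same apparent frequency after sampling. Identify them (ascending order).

fs/2 = 29.5 MHz.
77.5 MHz mod fs = 18.5 MHz.
18.5 MHz ≤ fs/2 = 29.5 MHz, appears at 18.5 MHz.
4 MHz ≤ fs/2 = 29.5 MHz, passes unchanged.
93 MHz mod fs = 34 MHz.
34 MHz > fs/2 = 29.5 MHz, folds to fs − 34 MHz = 25 MHz.
48 MHz > fs/2 = 29.5 MHz, folds to fs − 48 MHz = 11 MHz.
136.5 MHz mod fs = 18.5 MHz.
18.5 MHz ≤ fs/2 = 29.5 MHz, appears at 18.5 MHz.
77.5 MHz and 136.5 MHz both map to 18.5 MHz.

77.5 MHz, 136.5 MHz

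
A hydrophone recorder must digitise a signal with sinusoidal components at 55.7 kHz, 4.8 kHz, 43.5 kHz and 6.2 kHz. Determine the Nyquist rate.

Highest-frequency component: 55.7 kHz.
Nyquist rate = 2 × 55.7 kHz = 111.4 kHz.

111.4 kHz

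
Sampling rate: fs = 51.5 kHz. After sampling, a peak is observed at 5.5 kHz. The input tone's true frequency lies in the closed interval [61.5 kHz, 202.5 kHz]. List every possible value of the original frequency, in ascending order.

97.5 kHz, 108.5 kHz, 149 kHz, 160 kHz, 200.5 kHz

Frequencies that alias to 5.5 kHz are k·fs ± 5.5 kHz for integer k ≥ 0.
k=0: 5.5 kHz.
k=1: 46 kHz, 57 kHz.
k=2: 97.5 kHz, 108.5 kHz.
k=3: 149 kHz, 160 kHz.
k=4: 200.5 kHz, 211.5 kHz.
k=5: 252 kHz, 263 kHz.
Within [61.5 kHz, 202.5 kHz]: 97.5 kHz, 108.5 kHz, 149 kHz, 160 kHz, 200.5 kHz.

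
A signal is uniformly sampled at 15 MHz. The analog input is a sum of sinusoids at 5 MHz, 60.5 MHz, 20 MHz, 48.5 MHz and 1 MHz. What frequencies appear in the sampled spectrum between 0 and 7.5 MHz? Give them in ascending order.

0.5 MHz, 1 MHz, 3.5 MHz, 5 MHz

fs/2 = 7.5 MHz.
5 MHz ≤ fs/2 = 7.5 MHz, passes unchanged.
60.5 MHz mod fs = 0.5 MHz.
0.5 MHz ≤ fs/2 = 7.5 MHz, appears at 0.5 MHz.
20 MHz mod fs = 5 MHz.
5 MHz ≤ fs/2 = 7.5 MHz, appears at 5 MHz.
48.5 MHz mod fs = 3.5 MHz.
3.5 MHz ≤ fs/2 = 7.5 MHz, appears at 3.5 MHz.
1 MHz ≤ fs/2 = 7.5 MHz, passes unchanged.
Distinct values: {0.5 MHz, 1 MHz, 3.5 MHz, 5 MHz}.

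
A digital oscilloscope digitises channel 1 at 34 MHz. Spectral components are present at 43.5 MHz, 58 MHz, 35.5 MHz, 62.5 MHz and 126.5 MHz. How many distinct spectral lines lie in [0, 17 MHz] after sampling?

4

fs/2 = 17 MHz.
43.5 MHz mod fs = 9.5 MHz.
9.5 MHz ≤ fs/2 = 17 MHz, appears at 9.5 MHz.
58 MHz mod fs = 24 MHz.
24 MHz > fs/2 = 17 MHz, folds to fs − 24 MHz = 10 MHz.
35.5 MHz mod fs = 1.5 MHz.
1.5 MHz ≤ fs/2 = 17 MHz, appears at 1.5 MHz.
62.5 MHz mod fs = 28.5 MHz.
28.5 MHz > fs/2 = 17 MHz, folds to fs − 28.5 MHz = 5.5 MHz.
126.5 MHz mod fs = 24.5 MHz.
24.5 MHz > fs/2 = 17 MHz, folds to fs − 24.5 MHz = 9.5 MHz.
Distinct values: {1.5 MHz, 5.5 MHz, 9.5 MHz, 10 MHz} → 4.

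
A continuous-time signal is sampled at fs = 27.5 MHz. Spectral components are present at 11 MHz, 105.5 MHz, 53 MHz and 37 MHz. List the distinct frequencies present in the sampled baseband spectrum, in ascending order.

fs/2 = 13.75 MHz.
11 MHz ≤ fs/2 = 13.75 MHz, passes unchanged.
105.5 MHz mod fs = 23 MHz.
23 MHz > fs/2 = 13.75 MHz, folds to fs − 23 MHz = 4.5 MHz.
53 MHz mod fs = 25.5 MHz.
25.5 MHz > fs/2 = 13.75 MHz, folds to fs − 25.5 MHz = 2 MHz.
37 MHz mod fs = 9.5 MHz.
9.5 MHz ≤ fs/2 = 13.75 MHz, appears at 9.5 MHz.
Distinct values: {2 MHz, 4.5 MHz, 9.5 MHz, 11 MHz}.

2 MHz, 4.5 MHz, 9.5 MHz, 11 MHz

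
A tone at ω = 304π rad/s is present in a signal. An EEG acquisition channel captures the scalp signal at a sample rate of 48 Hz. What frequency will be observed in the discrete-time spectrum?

8 Hz

ω = 304π rad/s → f = ω/(2π) = 152 Hz.
152 Hz mod fs = 8 Hz.
8 Hz ≤ fs/2 = 24 Hz, appears at 8 Hz.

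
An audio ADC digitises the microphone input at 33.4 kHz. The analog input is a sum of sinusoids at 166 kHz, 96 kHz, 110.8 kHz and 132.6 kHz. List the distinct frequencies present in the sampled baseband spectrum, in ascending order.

1 kHz, 4.2 kHz, 10.6 kHz

fs/2 = 16.7 kHz.
166 kHz mod fs = 32.4 kHz.
32.4 kHz > fs/2 = 16.7 kHz, folds to fs − 32.4 kHz = 1 kHz.
96 kHz mod fs = 29.2 kHz.
29.2 kHz > fs/2 = 16.7 kHz, folds to fs − 29.2 kHz = 4.2 kHz.
110.8 kHz mod fs = 10.6 kHz.
10.6 kHz ≤ fs/2 = 16.7 kHz, appears at 10.6 kHz.
132.6 kHz mod fs = 32.4 kHz.
32.4 kHz > fs/2 = 16.7 kHz, folds to fs − 32.4 kHz = 1 kHz.
Distinct values: {1 kHz, 4.2 kHz, 10.6 kHz}.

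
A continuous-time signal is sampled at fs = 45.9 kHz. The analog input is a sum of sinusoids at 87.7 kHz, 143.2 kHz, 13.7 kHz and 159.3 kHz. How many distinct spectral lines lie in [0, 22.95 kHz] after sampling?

fs/2 = 22.95 kHz.
87.7 kHz mod fs = 41.8 kHz.
41.8 kHz > fs/2 = 22.95 kHz, folds to fs − 41.8 kHz = 4.1 kHz.
143.2 kHz mod fs = 5.5 kHz.
5.5 kHz ≤ fs/2 = 22.95 kHz, appears at 5.5 kHz.
13.7 kHz ≤ fs/2 = 22.95 kHz, passes unchanged.
159.3 kHz mod fs = 21.6 kHz.
21.6 kHz ≤ fs/2 = 22.95 kHz, appears at 21.6 kHz.
Distinct values: {4.1 kHz, 5.5 kHz, 13.7 kHz, 21.6 kHz} → 4.

4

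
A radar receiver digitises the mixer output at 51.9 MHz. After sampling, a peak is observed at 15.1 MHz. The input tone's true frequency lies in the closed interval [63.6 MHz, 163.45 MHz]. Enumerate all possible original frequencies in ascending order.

67 MHz, 88.7 MHz, 118.9 MHz, 140.6 MHz

Frequencies that alias to 15.1 MHz are k·fs ± 15.1 MHz for integer k ≥ 0.
k=0: 15.1 MHz.
k=1: 36.8 MHz, 67 MHz.
k=2: 88.7 MHz, 118.9 MHz.
k=3: 140.6 MHz, 170.8 MHz.
k=4: 192.5 MHz, 222.7 MHz.
Within [63.6 MHz, 163.45 MHz]: 67 MHz, 88.7 MHz, 118.9 MHz, 140.6 MHz.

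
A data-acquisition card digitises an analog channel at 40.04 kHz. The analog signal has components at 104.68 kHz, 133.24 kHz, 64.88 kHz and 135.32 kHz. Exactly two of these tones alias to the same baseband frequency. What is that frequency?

15.2 kHz

fs/2 = 20.02 kHz.
104.68 kHz mod fs = 24.6 kHz.
24.6 kHz > fs/2 = 20.02 kHz, folds to fs − 24.6 kHz = 15.44 kHz.
133.24 kHz mod fs = 13.12 kHz.
13.12 kHz ≤ fs/2 = 20.02 kHz, appears at 13.12 kHz.
64.88 kHz mod fs = 24.84 kHz.
24.84 kHz > fs/2 = 20.02 kHz, folds to fs − 24.84 kHz = 15.2 kHz.
135.32 kHz mod fs = 15.2 kHz.
15.2 kHz ≤ fs/2 = 20.02 kHz, appears at 15.2 kHz.
64.88 kHz and 135.32 kHz both map to 15.2 kHz.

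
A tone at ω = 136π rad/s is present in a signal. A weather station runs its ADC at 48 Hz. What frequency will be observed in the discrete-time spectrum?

ω = 136π rad/s → f = ω/(2π) = 68 Hz.
68 Hz mod fs = 20 Hz.
20 Hz ≤ fs/2 = 24 Hz, appears at 20 Hz.

20 Hz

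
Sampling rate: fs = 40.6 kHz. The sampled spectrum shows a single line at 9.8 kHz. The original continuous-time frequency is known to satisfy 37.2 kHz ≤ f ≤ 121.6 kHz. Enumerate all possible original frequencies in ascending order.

Frequencies that alias to 9.8 kHz are k·fs ± 9.8 kHz for integer k ≥ 0.
k=0: 9.8 kHz.
k=1: 30.8 kHz, 50.4 kHz.
k=2: 71.4 kHz, 91 kHz.
k=3: 112 kHz, 131.6 kHz.
k=4: 152.6 kHz, 172.2 kHz.
Within [37.2 kHz, 121.6 kHz]: 50.4 kHz, 71.4 kHz, 91 kHz, 112 kHz.

50.4 kHz, 71.4 kHz, 91 kHz, 112 kHz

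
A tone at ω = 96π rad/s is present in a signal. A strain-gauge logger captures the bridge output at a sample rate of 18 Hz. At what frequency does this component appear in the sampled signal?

ω = 96π rad/s → f = ω/(2π) = 48 Hz.
48 Hz mod fs = 12 Hz.
12 Hz > fs/2 = 9 Hz, folds to fs − 12 Hz = 6 Hz.

6 Hz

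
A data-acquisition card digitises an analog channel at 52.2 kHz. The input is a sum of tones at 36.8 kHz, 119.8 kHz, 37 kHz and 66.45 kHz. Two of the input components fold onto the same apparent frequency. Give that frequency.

15.4 kHz

fs/2 = 26.1 kHz.
36.8 kHz > fs/2 = 26.1 kHz, folds to fs − 36.8 kHz = 15.4 kHz.
119.8 kHz mod fs = 15.4 kHz.
15.4 kHz ≤ fs/2 = 26.1 kHz, appears at 15.4 kHz.
37 kHz > fs/2 = 26.1 kHz, folds to fs − 37 kHz = 15.2 kHz.
66.45 kHz mod fs = 14.25 kHz.
14.25 kHz ≤ fs/2 = 26.1 kHz, appears at 14.25 kHz.
36.8 kHz and 119.8 kHz both map to 15.4 kHz.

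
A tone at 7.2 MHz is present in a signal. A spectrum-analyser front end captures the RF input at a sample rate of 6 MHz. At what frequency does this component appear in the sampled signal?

7.2 MHz mod fs = 1.2 MHz.
1.2 MHz ≤ fs/2 = 3 MHz, appears at 1.2 MHz.

1.2 MHz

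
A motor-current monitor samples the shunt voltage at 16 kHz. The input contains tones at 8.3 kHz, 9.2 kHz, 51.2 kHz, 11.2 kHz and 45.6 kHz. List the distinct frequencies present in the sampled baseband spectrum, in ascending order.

2.4 kHz, 3.2 kHz, 4.8 kHz, 6.8 kHz, 7.7 kHz

fs/2 = 8 kHz.
8.3 kHz > fs/2 = 8 kHz, folds to fs − 8.3 kHz = 7.7 kHz.
9.2 kHz > fs/2 = 8 kHz, folds to fs − 9.2 kHz = 6.8 kHz.
51.2 kHz mod fs = 3.2 kHz.
3.2 kHz ≤ fs/2 = 8 kHz, appears at 3.2 kHz.
11.2 kHz > fs/2 = 8 kHz, folds to fs − 11.2 kHz = 4.8 kHz.
45.6 kHz mod fs = 13.6 kHz.
13.6 kHz > fs/2 = 8 kHz, folds to fs − 13.6 kHz = 2.4 kHz.
Distinct values: {2.4 kHz, 3.2 kHz, 4.8 kHz, 6.8 kHz, 7.7 kHz}.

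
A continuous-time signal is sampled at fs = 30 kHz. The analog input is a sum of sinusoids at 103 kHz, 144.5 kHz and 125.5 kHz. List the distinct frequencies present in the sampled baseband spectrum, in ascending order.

5.5 kHz, 13 kHz

fs/2 = 15 kHz.
103 kHz mod fs = 13 kHz.
13 kHz ≤ fs/2 = 15 kHz, appears at 13 kHz.
144.5 kHz mod fs = 24.5 kHz.
24.5 kHz > fs/2 = 15 kHz, folds to fs − 24.5 kHz = 5.5 kHz.
125.5 kHz mod fs = 5.5 kHz.
5.5 kHz ≤ fs/2 = 15 kHz, appears at 5.5 kHz.
Distinct values: {5.5 kHz, 13 kHz}.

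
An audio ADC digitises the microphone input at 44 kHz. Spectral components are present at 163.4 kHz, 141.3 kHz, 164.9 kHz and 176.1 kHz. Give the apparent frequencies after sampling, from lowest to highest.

0.1 kHz, 9.3 kHz, 11.1 kHz, 12.6 kHz

fs/2 = 22 kHz.
163.4 kHz mod fs = 31.4 kHz.
31.4 kHz > fs/2 = 22 kHz, folds to fs − 31.4 kHz = 12.6 kHz.
141.3 kHz mod fs = 9.3 kHz.
9.3 kHz ≤ fs/2 = 22 kHz, appears at 9.3 kHz.
164.9 kHz mod fs = 32.9 kHz.
32.9 kHz > fs/2 = 22 kHz, folds to fs − 32.9 kHz = 11.1 kHz.
176.1 kHz mod fs = 0.1 kHz.
0.1 kHz ≤ fs/2 = 22 kHz, appears at 0.1 kHz.
Distinct values: {0.1 kHz, 9.3 kHz, 11.1 kHz, 12.6 kHz}.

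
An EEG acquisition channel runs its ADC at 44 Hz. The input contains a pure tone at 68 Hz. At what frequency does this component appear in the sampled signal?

68 Hz mod fs = 24 Hz.
24 Hz > fs/2 = 22 Hz, folds to fs − 24 Hz = 20 Hz.

20 Hz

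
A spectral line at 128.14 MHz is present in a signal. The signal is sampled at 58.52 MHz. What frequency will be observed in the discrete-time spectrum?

128.14 MHz mod fs = 11.1 MHz.
11.1 MHz ≤ fs/2 = 29.26 MHz, appears at 11.1 MHz.

11.1 MHz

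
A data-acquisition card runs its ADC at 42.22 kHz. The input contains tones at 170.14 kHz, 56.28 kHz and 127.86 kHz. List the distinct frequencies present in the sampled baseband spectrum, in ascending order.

fs/2 = 21.11 kHz.
170.14 kHz mod fs = 1.26 kHz.
1.26 kHz ≤ fs/2 = 21.11 kHz, appears at 1.26 kHz.
56.28 kHz mod fs = 14.06 kHz.
14.06 kHz ≤ fs/2 = 21.11 kHz, appears at 14.06 kHz.
127.86 kHz mod fs = 1.2 kHz.
1.2 kHz ≤ fs/2 = 21.11 kHz, appears at 1.2 kHz.
Distinct values: {1.2 kHz, 1.26 kHz, 14.06 kHz}.

1.2 kHz, 1.26 kHz, 14.06 kHz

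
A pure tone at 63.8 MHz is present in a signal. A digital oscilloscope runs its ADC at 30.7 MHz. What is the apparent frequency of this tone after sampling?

2.4 MHz

63.8 MHz mod fs = 2.4 MHz.
2.4 MHz ≤ fs/2 = 15.35 MHz, appears at 2.4 MHz.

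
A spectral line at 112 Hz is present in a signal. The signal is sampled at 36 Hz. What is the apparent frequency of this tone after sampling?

112 Hz mod fs = 4 Hz.
4 Hz ≤ fs/2 = 18 Hz, appears at 4 Hz.

4 Hz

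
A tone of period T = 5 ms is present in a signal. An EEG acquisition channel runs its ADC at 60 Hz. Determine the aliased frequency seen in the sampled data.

20 Hz

T = 5 ms → f = 1/T = 200 Hz.
200 Hz mod fs = 20 Hz.
20 Hz ≤ fs/2 = 30 Hz, appears at 20 Hz.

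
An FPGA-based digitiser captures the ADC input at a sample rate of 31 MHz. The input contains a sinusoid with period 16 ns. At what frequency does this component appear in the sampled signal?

0.5 MHz

T = 16 ns → f = 1/T = 62.5 MHz.
62.5 MHz mod fs = 0.5 MHz.
0.5 MHz ≤ fs/2 = 15.5 MHz, appears at 0.5 MHz.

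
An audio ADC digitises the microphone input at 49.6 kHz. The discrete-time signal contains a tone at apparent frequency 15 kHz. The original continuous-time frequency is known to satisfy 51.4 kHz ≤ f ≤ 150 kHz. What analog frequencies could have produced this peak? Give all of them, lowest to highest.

Frequencies that alias to 15 kHz are k·fs ± 15 kHz for integer k ≥ 0.
k=0: 15 kHz.
k=1: 34.6 kHz, 64.6 kHz.
k=2: 84.2 kHz, 114.2 kHz.
k=3: 133.8 kHz, 163.8 kHz.
k=4: 183.4 kHz, 213.4 kHz.
Within [51.4 kHz, 150 kHz]: 64.6 kHz, 84.2 kHz, 114.2 kHz, 133.8 kHz.

64.6 kHz, 84.2 kHz, 114.2 kHz, 133.8 kHz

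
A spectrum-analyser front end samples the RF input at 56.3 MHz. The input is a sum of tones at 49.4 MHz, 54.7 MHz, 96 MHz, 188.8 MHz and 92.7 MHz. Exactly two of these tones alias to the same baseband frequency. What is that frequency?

19.9 MHz

fs/2 = 28.15 MHz.
49.4 MHz > fs/2 = 28.15 MHz, folds to fs − 49.4 MHz = 6.9 MHz.
54.7 MHz > fs/2 = 28.15 MHz, folds to fs − 54.7 MHz = 1.6 MHz.
96 MHz mod fs = 39.7 MHz.
39.7 MHz > fs/2 = 28.15 MHz, folds to fs − 39.7 MHz = 16.6 MHz.
188.8 MHz mod fs = 19.9 MHz.
19.9 MHz ≤ fs/2 = 28.15 MHz, appears at 19.9 MHz.
92.7 MHz mod fs = 36.4 MHz.
36.4 MHz > fs/2 = 28.15 MHz, folds to fs − 36.4 MHz = 19.9 MHz.
92.7 MHz and 188.8 MHz both map to 19.9 MHz.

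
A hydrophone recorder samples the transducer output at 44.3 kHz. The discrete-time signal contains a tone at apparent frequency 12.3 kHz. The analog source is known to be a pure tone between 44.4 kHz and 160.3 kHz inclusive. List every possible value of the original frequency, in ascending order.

56.6 kHz, 76.3 kHz, 100.9 kHz, 120.6 kHz, 145.2 kHz

Frequencies that alias to 12.3 kHz are k·fs ± 12.3 kHz for integer k ≥ 0.
k=0: 12.3 kHz.
k=1: 32 kHz, 56.6 kHz.
k=2: 76.3 kHz, 100.9 kHz.
k=3: 120.6 kHz, 145.2 kHz.
k=4: 164.9 kHz, 189.5 kHz.
Within [44.4 kHz, 160.3 kHz]: 56.6 kHz, 76.3 kHz, 100.9 kHz, 120.6 kHz, 145.2 kHz.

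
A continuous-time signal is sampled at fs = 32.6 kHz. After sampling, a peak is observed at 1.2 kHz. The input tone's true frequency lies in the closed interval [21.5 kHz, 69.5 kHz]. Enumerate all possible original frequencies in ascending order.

31.4 kHz, 33.8 kHz, 64 kHz, 66.4 kHz

Frequencies that alias to 1.2 kHz are k·fs ± 1.2 kHz for integer k ≥ 0.
k=0: 1.2 kHz.
k=1: 31.4 kHz, 33.8 kHz.
k=2: 64 kHz, 66.4 kHz.
k=3: 96.6 kHz, 99 kHz.
Within [21.5 kHz, 69.5 kHz]: 31.4 kHz, 33.8 kHz, 64 kHz, 66.4 kHz.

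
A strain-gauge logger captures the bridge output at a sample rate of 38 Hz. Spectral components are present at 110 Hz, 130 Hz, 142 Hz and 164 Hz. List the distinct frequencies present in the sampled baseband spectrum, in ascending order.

fs/2 = 19 Hz.
110 Hz mod fs = 34 Hz.
34 Hz > fs/2 = 19 Hz, folds to fs − 34 Hz = 4 Hz.
130 Hz mod fs = 16 Hz.
16 Hz ≤ fs/2 = 19 Hz, appears at 16 Hz.
142 Hz mod fs = 28 Hz.
28 Hz > fs/2 = 19 Hz, folds to fs − 28 Hz = 10 Hz.
164 Hz mod fs = 12 Hz.
12 Hz ≤ fs/2 = 19 Hz, appears at 12 Hz.
Distinct values: {4 Hz, 10 Hz, 12 Hz, 16 Hz}.

4 Hz, 10 Hz, 12 Hz, 16 Hz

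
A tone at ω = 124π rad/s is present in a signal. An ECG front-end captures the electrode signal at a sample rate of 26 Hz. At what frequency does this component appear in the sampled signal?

10 Hz

ω = 124π rad/s → f = ω/(2π) = 62 Hz.
62 Hz mod fs = 10 Hz.
10 Hz ≤ fs/2 = 13 Hz, appears at 10 Hz.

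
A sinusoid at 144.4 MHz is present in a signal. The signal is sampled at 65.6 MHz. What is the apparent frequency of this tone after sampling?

144.4 MHz mod fs = 13.2 MHz.
13.2 MHz ≤ fs/2 = 32.8 MHz, appears at 13.2 MHz.

13.2 MHz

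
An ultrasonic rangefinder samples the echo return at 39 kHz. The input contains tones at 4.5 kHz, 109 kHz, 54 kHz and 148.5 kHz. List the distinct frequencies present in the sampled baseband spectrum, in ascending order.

fs/2 = 19.5 kHz.
4.5 kHz ≤ fs/2 = 19.5 kHz, passes unchanged.
109 kHz mod fs = 31 kHz.
31 kHz > fs/2 = 19.5 kHz, folds to fs − 31 kHz = 8 kHz.
54 kHz mod fs = 15 kHz.
15 kHz ≤ fs/2 = 19.5 kHz, appears at 15 kHz.
148.5 kHz mod fs = 31.5 kHz.
31.5 kHz > fs/2 = 19.5 kHz, folds to fs − 31.5 kHz = 7.5 kHz.
Distinct values: {4.5 kHz, 7.5 kHz, 8 kHz, 15 kHz}.

4.5 kHz, 7.5 kHz, 8 kHz, 15 kHz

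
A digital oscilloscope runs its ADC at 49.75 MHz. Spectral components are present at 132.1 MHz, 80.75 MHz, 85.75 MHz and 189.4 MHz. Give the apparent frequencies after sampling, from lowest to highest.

fs/2 = 24.875 MHz.
132.1 MHz mod fs = 32.6 MHz.
32.6 MHz > fs/2 = 24.875 MHz, folds to fs − 32.6 MHz = 17.15 MHz.
80.75 MHz mod fs = 31 MHz.
31 MHz > fs/2 = 24.875 MHz, folds to fs − 31 MHz = 18.75 MHz.
85.75 MHz mod fs = 36 MHz.
36 MHz > fs/2 = 24.875 MHz, folds to fs − 36 MHz = 13.75 MHz.
189.4 MHz mod fs = 40.15 MHz.
40.15 MHz > fs/2 = 24.875 MHz, folds to fs − 40.15 MHz = 9.6 MHz.
Distinct values: {9.6 MHz, 13.75 MHz, 17.15 MHz, 18.75 MHz}.

9.6 MHz, 13.75 MHz, 17.15 MHz, 18.75 MHz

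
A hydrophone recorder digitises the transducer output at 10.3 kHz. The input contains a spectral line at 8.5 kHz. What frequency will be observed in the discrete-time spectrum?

1.8 kHz

8.5 kHz > fs/2 = 5.15 kHz, folds to fs − 8.5 kHz = 1.8 kHz.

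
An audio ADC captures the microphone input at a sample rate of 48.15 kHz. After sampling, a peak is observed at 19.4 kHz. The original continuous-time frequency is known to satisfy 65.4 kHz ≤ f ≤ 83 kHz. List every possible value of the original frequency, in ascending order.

Frequencies that alias to 19.4 kHz are k·fs ± 19.4 kHz for integer k ≥ 0.
k=0: 19.4 kHz.
k=1: 28.75 kHz, 67.55 kHz.
k=2: 76.9 kHz, 115.7 kHz.
k=3: 125.05 kHz, 163.85 kHz.
Within [65.4 kHz, 83 kHz]: 67.55 kHz, 76.9 kHz.

67.55 kHz, 76.9 kHz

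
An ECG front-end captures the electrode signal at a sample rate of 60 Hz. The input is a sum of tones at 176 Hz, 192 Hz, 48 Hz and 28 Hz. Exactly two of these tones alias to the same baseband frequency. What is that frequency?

12 Hz

fs/2 = 30 Hz.
176 Hz mod fs = 56 Hz.
56 Hz > fs/2 = 30 Hz, folds to fs − 56 Hz = 4 Hz.
192 Hz mod fs = 12 Hz.
12 Hz ≤ fs/2 = 30 Hz, appears at 12 Hz.
48 Hz > fs/2 = 30 Hz, folds to fs − 48 Hz = 12 Hz.
28 Hz ≤ fs/2 = 30 Hz, passes unchanged.
48 Hz and 192 Hz both map to 12 Hz.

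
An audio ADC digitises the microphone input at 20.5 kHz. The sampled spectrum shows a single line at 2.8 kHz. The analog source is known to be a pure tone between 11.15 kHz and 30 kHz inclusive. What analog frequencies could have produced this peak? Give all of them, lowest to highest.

Frequencies that alias to 2.8 kHz are k·fs ± 2.8 kHz for integer k ≥ 0.
k=0: 2.8 kHz.
k=1: 17.7 kHz, 23.3 kHz.
k=2: 38.2 kHz, 43.8 kHz.
Within [11.15 kHz, 30 kHz]: 17.7 kHz, 23.3 kHz.

17.7 kHz, 23.3 kHz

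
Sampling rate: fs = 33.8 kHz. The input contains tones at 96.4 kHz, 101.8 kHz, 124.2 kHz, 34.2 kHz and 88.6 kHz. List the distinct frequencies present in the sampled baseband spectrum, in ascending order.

0.4 kHz, 5 kHz, 11 kHz, 12.8 kHz

fs/2 = 16.9 kHz.
96.4 kHz mod fs = 28.8 kHz.
28.8 kHz > fs/2 = 16.9 kHz, folds to fs − 28.8 kHz = 5 kHz.
101.8 kHz mod fs = 0.4 kHz.
0.4 kHz ≤ fs/2 = 16.9 kHz, appears at 0.4 kHz.
124.2 kHz mod fs = 22.8 kHz.
22.8 kHz > fs/2 = 16.9 kHz, folds to fs − 22.8 kHz = 11 kHz.
34.2 kHz mod fs = 0.4 kHz.
0.4 kHz ≤ fs/2 = 16.9 kHz, appears at 0.4 kHz.
88.6 kHz mod fs = 21 kHz.
21 kHz > fs/2 = 16.9 kHz, folds to fs − 21 kHz = 12.8 kHz.
Distinct values: {0.4 kHz, 5 kHz, 11 kHz, 12.8 kHz}.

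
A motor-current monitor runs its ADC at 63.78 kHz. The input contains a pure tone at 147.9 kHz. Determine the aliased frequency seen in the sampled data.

147.9 kHz mod fs = 20.34 kHz.
20.34 kHz ≤ fs/2 = 31.89 kHz, appears at 20.34 kHz.

20.34 kHz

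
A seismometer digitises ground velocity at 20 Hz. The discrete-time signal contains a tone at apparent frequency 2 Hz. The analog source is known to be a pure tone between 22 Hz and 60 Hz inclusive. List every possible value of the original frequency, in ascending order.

22 Hz, 38 Hz, 42 Hz, 58 Hz

Frequencies that alias to 2 Hz are k·fs ± 2 Hz for integer k ≥ 0.
k=0: 2 Hz.
k=1: 18 Hz, 22 Hz.
k=2: 38 Hz, 42 Hz.
k=3: 58 Hz, 62 Hz.
k=4: 78 Hz, 82 Hz.
Within [22 Hz, 60 Hz]: 22 Hz, 38 Hz, 42 Hz, 58 Hz.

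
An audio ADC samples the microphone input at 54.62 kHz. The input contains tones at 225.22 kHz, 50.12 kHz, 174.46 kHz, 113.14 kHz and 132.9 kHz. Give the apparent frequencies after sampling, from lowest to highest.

3.9 kHz, 4.5 kHz, 6.74 kHz, 10.6 kHz, 23.66 kHz

fs/2 = 27.31 kHz.
225.22 kHz mod fs = 6.74 kHz.
6.74 kHz ≤ fs/2 = 27.31 kHz, appears at 6.74 kHz.
50.12 kHz > fs/2 = 27.31 kHz, folds to fs − 50.12 kHz = 4.5 kHz.
174.46 kHz mod fs = 10.6 kHz.
10.6 kHz ≤ fs/2 = 27.31 kHz, appears at 10.6 kHz.
113.14 kHz mod fs = 3.9 kHz.
3.9 kHz ≤ fs/2 = 27.31 kHz, appears at 3.9 kHz.
132.9 kHz mod fs = 23.66 kHz.
23.66 kHz ≤ fs/2 = 27.31 kHz, appears at 23.66 kHz.
Distinct values: {3.9 kHz, 4.5 kHz, 6.74 kHz, 10.6 kHz, 23.66 kHz}.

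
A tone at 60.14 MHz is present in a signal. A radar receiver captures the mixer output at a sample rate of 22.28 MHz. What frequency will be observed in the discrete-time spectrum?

6.7 MHz

60.14 MHz mod fs = 15.58 MHz.
15.58 MHz > fs/2 = 11.14 MHz, folds to fs − 15.58 MHz = 6.7 MHz.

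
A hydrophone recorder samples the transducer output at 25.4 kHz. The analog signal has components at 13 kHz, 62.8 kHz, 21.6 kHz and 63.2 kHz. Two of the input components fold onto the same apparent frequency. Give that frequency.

fs/2 = 12.7 kHz.
13 kHz > fs/2 = 12.7 kHz, folds to fs − 13 kHz = 12.4 kHz.
62.8 kHz mod fs = 12 kHz.
12 kHz ≤ fs/2 = 12.7 kHz, appears at 12 kHz.
21.6 kHz > fs/2 = 12.7 kHz, folds to fs − 21.6 kHz = 3.8 kHz.
63.2 kHz mod fs = 12.4 kHz.
12.4 kHz ≤ fs/2 = 12.7 kHz, appears at 12.4 kHz.
13 kHz and 63.2 kHz both map to 12.4 kHz.

12.4 kHz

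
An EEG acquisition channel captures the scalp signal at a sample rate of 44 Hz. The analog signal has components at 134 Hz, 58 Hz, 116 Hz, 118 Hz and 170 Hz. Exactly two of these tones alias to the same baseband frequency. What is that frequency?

14 Hz

fs/2 = 22 Hz.
134 Hz mod fs = 2 Hz.
2 Hz ≤ fs/2 = 22 Hz, appears at 2 Hz.
58 Hz mod fs = 14 Hz.
14 Hz ≤ fs/2 = 22 Hz, appears at 14 Hz.
116 Hz mod fs = 28 Hz.
28 Hz > fs/2 = 22 Hz, folds to fs − 28 Hz = 16 Hz.
118 Hz mod fs = 30 Hz.
30 Hz > fs/2 = 22 Hz, folds to fs − 30 Hz = 14 Hz.
170 Hz mod fs = 38 Hz.
38 Hz > fs/2 = 22 Hz, folds to fs − 38 Hz = 6 Hz.
58 Hz and 118 Hz both map to 14 Hz.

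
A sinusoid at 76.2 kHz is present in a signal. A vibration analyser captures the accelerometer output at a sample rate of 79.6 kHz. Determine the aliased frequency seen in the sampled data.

3.4 kHz

76.2 kHz > fs/2 = 39.8 kHz, folds to fs − 76.2 kHz = 3.4 kHz.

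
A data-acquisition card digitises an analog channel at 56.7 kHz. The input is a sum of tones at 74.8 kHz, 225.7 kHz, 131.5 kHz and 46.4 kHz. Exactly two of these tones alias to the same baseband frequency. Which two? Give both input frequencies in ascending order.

74.8 kHz, 131.5 kHz

fs/2 = 28.35 kHz.
74.8 kHz mod fs = 18.1 kHz.
18.1 kHz ≤ fs/2 = 28.35 kHz, appears at 18.1 kHz.
225.7 kHz mod fs = 55.6 kHz.
55.6 kHz > fs/2 = 28.35 kHz, folds to fs − 55.6 kHz = 1.1 kHz.
131.5 kHz mod fs = 18.1 kHz.
18.1 kHz ≤ fs/2 = 28.35 kHz, appears at 18.1 kHz.
46.4 kHz > fs/2 = 28.35 kHz, folds to fs − 46.4 kHz = 10.3 kHz.
74.8 kHz and 131.5 kHz both map to 18.1 kHz.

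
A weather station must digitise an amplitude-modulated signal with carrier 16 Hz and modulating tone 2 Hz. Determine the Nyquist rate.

36 Hz

AM sidebands sit at fc ± fm = 14 Hz and 18 Hz.
Highest-frequency component: 18 Hz.
Nyquist rate = 2 × 18 Hz = 36 Hz.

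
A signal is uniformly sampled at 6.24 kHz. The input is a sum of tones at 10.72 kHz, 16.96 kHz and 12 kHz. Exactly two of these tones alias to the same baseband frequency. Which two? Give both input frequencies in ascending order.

10.72 kHz, 16.96 kHz

fs/2 = 3.12 kHz.
10.72 kHz mod fs = 4.48 kHz.
4.48 kHz > fs/2 = 3.12 kHz, folds to fs − 4.48 kHz = 1.76 kHz.
16.96 kHz mod fs = 4.48 kHz.
4.48 kHz > fs/2 = 3.12 kHz, folds to fs − 4.48 kHz = 1.76 kHz.
12 kHz mod fs = 5.76 kHz.
5.76 kHz > fs/2 = 3.12 kHz, folds to fs − 5.76 kHz = 0.48 kHz.
10.72 kHz and 16.96 kHz both map to 1.76 kHz.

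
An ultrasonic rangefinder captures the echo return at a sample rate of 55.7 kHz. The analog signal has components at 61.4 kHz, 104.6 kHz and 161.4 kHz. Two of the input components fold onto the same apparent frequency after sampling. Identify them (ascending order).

fs/2 = 27.85 kHz.
61.4 kHz mod fs = 5.7 kHz.
5.7 kHz ≤ fs/2 = 27.85 kHz, appears at 5.7 kHz.
104.6 kHz mod fs = 48.9 kHz.
48.9 kHz > fs/2 = 27.85 kHz, folds to fs − 48.9 kHz = 6.8 kHz.
161.4 kHz mod fs = 50 kHz.
50 kHz > fs/2 = 27.85 kHz, folds to fs − 50 kHz = 5.7 kHz.
61.4 kHz and 161.4 kHz both map to 5.7 kHz.

61.4 kHz, 161.4 kHz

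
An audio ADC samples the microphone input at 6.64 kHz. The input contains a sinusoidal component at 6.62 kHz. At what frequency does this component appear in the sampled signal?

0.02 kHz

6.62 kHz > fs/2 = 3.32 kHz, folds to fs − 6.62 kHz = 0.02 kHz.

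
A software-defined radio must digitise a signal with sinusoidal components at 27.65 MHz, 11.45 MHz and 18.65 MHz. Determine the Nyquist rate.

55.3 MHz

Highest-frequency component: 27.65 MHz.
Nyquist rate = 2 × 27.65 MHz = 55.3 MHz.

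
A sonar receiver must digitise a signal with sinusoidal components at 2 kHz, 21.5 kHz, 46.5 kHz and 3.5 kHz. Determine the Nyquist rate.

Highest-frequency component: 46.5 kHz.
Nyquist rate = 2 × 46.5 kHz = 93 kHz.

93 kHz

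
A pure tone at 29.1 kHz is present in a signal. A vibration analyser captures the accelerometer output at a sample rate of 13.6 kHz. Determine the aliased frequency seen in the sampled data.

29.1 kHz mod fs = 1.9 kHz.
1.9 kHz ≤ fs/2 = 6.8 kHz, appears at 1.9 kHz.

1.9 kHz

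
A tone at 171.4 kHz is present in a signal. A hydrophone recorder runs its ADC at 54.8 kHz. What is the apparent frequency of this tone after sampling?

171.4 kHz mod fs = 7 kHz.
7 kHz ≤ fs/2 = 27.4 kHz, appears at 7 kHz.

7 kHz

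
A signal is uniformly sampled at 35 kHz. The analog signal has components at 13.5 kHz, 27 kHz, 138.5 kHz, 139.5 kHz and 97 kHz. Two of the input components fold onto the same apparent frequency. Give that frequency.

fs/2 = 17.5 kHz.
13.5 kHz ≤ fs/2 = 17.5 kHz, passes unchanged.
27 kHz > fs/2 = 17.5 kHz, folds to fs − 27 kHz = 8 kHz.
138.5 kHz mod fs = 33.5 kHz.
33.5 kHz > fs/2 = 17.5 kHz, folds to fs − 33.5 kHz = 1.5 kHz.
139.5 kHz mod fs = 34.5 kHz.
34.5 kHz > fs/2 = 17.5 kHz, folds to fs − 34.5 kHz = 0.5 kHz.
97 kHz mod fs = 27 kHz.
27 kHz > fs/2 = 17.5 kHz, folds to fs − 27 kHz = 8 kHz.
27 kHz and 97 kHz both map to 8 kHz.

8 kHz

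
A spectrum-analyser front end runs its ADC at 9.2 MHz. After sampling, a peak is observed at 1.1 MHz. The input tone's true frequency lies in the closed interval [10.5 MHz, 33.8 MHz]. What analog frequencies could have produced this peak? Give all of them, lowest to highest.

17.3 MHz, 19.5 MHz, 26.5 MHz, 28.7 MHz

Frequencies that alias to 1.1 MHz are k·fs ± 1.1 MHz for integer k ≥ 0.
k=0: 1.1 MHz.
k=1: 8.1 MHz, 10.3 MHz.
k=2: 17.3 MHz, 19.5 MHz.
k=3: 26.5 MHz, 28.7 MHz.
k=4: 35.7 MHz, 37.9 MHz.
Within [10.5 MHz, 33.8 MHz]: 17.3 MHz, 19.5 MHz, 26.5 MHz, 28.7 MHz.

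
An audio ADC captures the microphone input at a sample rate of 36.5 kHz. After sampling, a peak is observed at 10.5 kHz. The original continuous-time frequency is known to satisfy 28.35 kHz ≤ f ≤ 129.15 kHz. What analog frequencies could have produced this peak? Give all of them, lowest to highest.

47 kHz, 62.5 kHz, 83.5 kHz, 99 kHz, 120 kHz

Frequencies that alias to 10.5 kHz are k·fs ± 10.5 kHz for integer k ≥ 0.
k=0: 10.5 kHz.
k=1: 26 kHz, 47 kHz.
k=2: 62.5 kHz, 83.5 kHz.
k=3: 99 kHz, 120 kHz.
k=4: 135.5 kHz, 156.5 kHz.
Within [28.35 kHz, 129.15 kHz]: 47 kHz, 62.5 kHz, 83.5 kHz, 99 kHz, 120 kHz.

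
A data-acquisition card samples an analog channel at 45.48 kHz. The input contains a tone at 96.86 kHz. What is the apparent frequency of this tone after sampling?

5.9 kHz

96.86 kHz mod fs = 5.9 kHz.
5.9 kHz ≤ fs/2 = 22.74 kHz, appears at 5.9 kHz.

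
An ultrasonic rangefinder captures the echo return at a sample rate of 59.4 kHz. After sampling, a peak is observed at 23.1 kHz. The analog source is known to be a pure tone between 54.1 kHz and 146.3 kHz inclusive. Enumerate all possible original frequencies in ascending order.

Frequencies that alias to 23.1 kHz are k·fs ± 23.1 kHz for integer k ≥ 0.
k=0: 23.1 kHz.
k=1: 36.3 kHz, 82.5 kHz.
k=2: 95.7 kHz, 141.9 kHz.
k=3: 155.1 kHz, 201.3 kHz.
Within [54.1 kHz, 146.3 kHz]: 82.5 kHz, 95.7 kHz, 141.9 kHz.

82.5 kHz, 95.7 kHz, 141.9 kHz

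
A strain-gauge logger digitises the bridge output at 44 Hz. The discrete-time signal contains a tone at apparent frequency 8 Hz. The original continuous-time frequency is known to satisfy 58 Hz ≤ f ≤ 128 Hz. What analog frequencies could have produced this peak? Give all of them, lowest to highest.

80 Hz, 96 Hz, 124 Hz

Frequencies that alias to 8 Hz are k·fs ± 8 Hz for integer k ≥ 0.
k=0: 8 Hz.
k=1: 36 Hz, 52 Hz.
k=2: 80 Hz, 96 Hz.
k=3: 124 Hz, 140 Hz.
k=4: 168 Hz, 184 Hz.
Within [58 Hz, 128 Hz]: 80 Hz, 96 Hz, 124 Hz.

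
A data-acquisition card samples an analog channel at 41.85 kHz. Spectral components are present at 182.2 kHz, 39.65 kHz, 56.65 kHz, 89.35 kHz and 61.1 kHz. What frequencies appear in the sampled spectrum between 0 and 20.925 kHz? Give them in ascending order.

fs/2 = 20.925 kHz.
182.2 kHz mod fs = 14.8 kHz.
14.8 kHz ≤ fs/2 = 20.925 kHz, appears at 14.8 kHz.
39.65 kHz > fs/2 = 20.925 kHz, folds to fs − 39.65 kHz = 2.2 kHz.
56.65 kHz mod fs = 14.8 kHz.
14.8 kHz ≤ fs/2 = 20.925 kHz, appears at 14.8 kHz.
89.35 kHz mod fs = 5.65 kHz.
5.65 kHz ≤ fs/2 = 20.925 kHz, appears at 5.65 kHz.
61.1 kHz mod fs = 19.25 kHz.
19.25 kHz ≤ fs/2 = 20.925 kHz, appears at 19.25 kHz.
Distinct values: {2.2 kHz, 5.65 kHz, 14.8 kHz, 19.25 kHz}.

2.2 kHz, 5.65 kHz, 14.8 kHz, 19.25 kHz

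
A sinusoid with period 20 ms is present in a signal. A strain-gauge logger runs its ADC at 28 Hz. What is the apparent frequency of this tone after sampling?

T = 20 ms → f = 1/T = 50 Hz.
50 Hz mod fs = 22 Hz.
22 Hz > fs/2 = 14 Hz, folds to fs − 22 Hz = 6 Hz.

6 Hz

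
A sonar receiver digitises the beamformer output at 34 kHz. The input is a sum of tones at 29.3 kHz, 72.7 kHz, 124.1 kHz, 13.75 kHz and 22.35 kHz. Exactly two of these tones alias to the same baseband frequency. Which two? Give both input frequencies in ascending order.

29.3 kHz, 72.7 kHz

fs/2 = 17 kHz.
29.3 kHz > fs/2 = 17 kHz, folds to fs − 29.3 kHz = 4.7 kHz.
72.7 kHz mod fs = 4.7 kHz.
4.7 kHz ≤ fs/2 = 17 kHz, appears at 4.7 kHz.
124.1 kHz mod fs = 22.1 kHz.
22.1 kHz > fs/2 = 17 kHz, folds to fs − 22.1 kHz = 11.9 kHz.
13.75 kHz ≤ fs/2 = 17 kHz, passes unchanged.
22.35 kHz > fs/2 = 17 kHz, folds to fs − 22.35 kHz = 11.65 kHz.
29.3 kHz and 72.7 kHz both map to 4.7 kHz.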